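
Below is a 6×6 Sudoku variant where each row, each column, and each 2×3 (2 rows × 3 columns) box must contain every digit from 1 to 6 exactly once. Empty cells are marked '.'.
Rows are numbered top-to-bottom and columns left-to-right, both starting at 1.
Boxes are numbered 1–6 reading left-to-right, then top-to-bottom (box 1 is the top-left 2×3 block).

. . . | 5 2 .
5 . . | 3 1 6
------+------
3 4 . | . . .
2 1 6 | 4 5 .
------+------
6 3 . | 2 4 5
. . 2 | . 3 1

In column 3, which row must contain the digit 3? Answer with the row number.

Consider where 3 can go in column 3.
r2c3 is out (row 2 already has a 3).
r3c3 is out (row 3 already has a 3).
r5c3 is out (row 5 already has a 3).
So the only cell in column 3 that can hold 3 is r1c3.
That is row 1.

1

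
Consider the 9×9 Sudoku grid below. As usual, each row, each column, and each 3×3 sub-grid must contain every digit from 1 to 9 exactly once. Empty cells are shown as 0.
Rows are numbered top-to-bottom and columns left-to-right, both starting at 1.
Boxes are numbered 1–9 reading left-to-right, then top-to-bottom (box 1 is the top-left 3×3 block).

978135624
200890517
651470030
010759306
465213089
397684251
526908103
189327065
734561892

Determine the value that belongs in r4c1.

Row 4 already contains {1, 3, 5, 6, 7, 9}.
Column 1 already contains {1, 2, 3, 4, 5, 6, 7, 9}.
Its 3×3 block (box 4) already contains {1, 3, 4, 5, 6, 7, 9}.
The only value from 1–9 not eliminated is 8, so r4c1 = 8.

8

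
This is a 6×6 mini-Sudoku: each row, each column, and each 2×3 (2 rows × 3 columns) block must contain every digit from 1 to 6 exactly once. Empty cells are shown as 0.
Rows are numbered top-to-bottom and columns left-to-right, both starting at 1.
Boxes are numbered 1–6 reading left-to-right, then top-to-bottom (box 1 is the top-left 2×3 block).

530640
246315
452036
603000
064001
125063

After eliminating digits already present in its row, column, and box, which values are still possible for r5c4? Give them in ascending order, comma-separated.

2,5

Row 5 already contains {1, 4, 6}.
Column 4 already contains {3, 6}.
Its 2×3 block (box 6) already contains {1, 3, 6}.
Removing those from 1–6 leaves {2, 5} as the candidates for r5c4.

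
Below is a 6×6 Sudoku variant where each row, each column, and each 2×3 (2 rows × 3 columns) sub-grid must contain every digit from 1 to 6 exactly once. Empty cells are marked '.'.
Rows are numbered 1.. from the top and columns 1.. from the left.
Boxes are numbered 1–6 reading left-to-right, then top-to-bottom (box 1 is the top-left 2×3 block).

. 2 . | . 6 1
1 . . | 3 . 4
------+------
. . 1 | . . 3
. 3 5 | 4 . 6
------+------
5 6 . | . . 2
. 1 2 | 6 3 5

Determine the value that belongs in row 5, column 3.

Cell row 5, column 3 itself could take any of {3, 4} by direct elimination.
Consider where 3 can go in row 5.
row 5, column 4 is out (column 4 already has a 3).
row 5, column 5 is out (column 5 already has a 3).
So the only cell in row 5 that can hold 3 is row 5, column 3.
Therefore row 5, column 3 = 3.

3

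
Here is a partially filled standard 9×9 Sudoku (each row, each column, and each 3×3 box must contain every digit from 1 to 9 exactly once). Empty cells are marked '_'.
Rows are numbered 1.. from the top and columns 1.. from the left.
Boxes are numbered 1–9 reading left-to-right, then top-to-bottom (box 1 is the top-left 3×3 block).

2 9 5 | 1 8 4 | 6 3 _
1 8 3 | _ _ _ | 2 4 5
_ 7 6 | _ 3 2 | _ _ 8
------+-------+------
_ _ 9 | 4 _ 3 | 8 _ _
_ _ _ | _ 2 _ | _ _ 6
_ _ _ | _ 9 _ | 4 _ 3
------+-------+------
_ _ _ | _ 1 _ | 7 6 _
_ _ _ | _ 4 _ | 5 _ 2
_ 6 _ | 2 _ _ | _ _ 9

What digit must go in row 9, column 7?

Cell row 9, column 7 itself could take any of {1, 3} by direct elimination.
Consider where 3 can go in box 9.
row 7, column 9 is out (column 9 already has a 3).
row 8, column 8 is out (column 8 already has a 3).
row 9, column 8 is out (column 8 already has a 3).
So the only cell in box 9 that can hold 3 is row 9, column 7.
Therefore row 9, column 7 = 3.

3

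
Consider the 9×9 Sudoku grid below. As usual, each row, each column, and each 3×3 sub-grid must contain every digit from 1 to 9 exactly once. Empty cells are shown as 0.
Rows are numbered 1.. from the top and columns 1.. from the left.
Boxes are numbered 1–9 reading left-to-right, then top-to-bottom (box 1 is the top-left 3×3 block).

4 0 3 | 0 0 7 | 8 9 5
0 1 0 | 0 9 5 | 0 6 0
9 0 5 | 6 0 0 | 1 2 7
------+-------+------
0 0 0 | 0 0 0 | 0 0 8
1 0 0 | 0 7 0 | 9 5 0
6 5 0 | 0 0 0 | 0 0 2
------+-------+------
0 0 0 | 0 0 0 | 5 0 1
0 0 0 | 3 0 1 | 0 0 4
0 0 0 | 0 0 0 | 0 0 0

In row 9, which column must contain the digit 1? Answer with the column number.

Consider where 1 can go in row 9.
row 9, column 1 is out (column 1 already has a 1). row 9, column 2 is out (column 2 already has a 1). row 9, column 4 is out (box 8 already has a 1). row 9, column 5 is out (box 8 already has a 1). The remaining empty cells in row 9 are similarly blocked.
So the only cell in row 9 that can hold 1 is row 9, column 3.
That is column 3.

3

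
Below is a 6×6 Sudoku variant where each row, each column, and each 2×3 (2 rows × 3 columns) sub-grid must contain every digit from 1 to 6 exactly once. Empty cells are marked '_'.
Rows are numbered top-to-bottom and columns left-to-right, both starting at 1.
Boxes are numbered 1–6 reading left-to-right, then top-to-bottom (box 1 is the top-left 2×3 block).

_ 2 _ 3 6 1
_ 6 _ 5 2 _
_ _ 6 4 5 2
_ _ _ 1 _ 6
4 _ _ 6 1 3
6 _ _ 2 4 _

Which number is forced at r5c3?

2

Cell r5c3 itself could take any of {2, 5} by direct elimination.
Consider where 2 can go in box 5.
r5c2 is out (column 2 already has a 2).
r6c2 is out (row 6 already has a 2).
r6c3 is out (row 6 already has a 2).
So the only cell in box 5 that can hold 2 is r5c3.
Therefore r5c3 = 2.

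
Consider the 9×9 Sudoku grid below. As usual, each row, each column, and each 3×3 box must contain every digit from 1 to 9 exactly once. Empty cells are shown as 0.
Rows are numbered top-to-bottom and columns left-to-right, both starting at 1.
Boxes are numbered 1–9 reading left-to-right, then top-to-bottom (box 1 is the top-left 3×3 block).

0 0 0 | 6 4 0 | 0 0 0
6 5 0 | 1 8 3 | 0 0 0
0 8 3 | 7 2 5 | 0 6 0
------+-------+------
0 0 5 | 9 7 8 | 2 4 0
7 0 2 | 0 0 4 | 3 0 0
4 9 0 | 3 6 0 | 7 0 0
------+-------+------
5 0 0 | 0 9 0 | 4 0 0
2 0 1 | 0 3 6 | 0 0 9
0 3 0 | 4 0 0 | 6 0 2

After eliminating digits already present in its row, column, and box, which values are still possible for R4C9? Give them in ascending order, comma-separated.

Row 4 already contains {2, 4, 5, 7, 8, 9}.
Column 9 already contains {2, 9}.
Its 3×3 block (box 6) already contains {2, 3, 4, 7}.
Removing those from 1–9 leaves {1, 6} as the candidates for R4C9.

1,6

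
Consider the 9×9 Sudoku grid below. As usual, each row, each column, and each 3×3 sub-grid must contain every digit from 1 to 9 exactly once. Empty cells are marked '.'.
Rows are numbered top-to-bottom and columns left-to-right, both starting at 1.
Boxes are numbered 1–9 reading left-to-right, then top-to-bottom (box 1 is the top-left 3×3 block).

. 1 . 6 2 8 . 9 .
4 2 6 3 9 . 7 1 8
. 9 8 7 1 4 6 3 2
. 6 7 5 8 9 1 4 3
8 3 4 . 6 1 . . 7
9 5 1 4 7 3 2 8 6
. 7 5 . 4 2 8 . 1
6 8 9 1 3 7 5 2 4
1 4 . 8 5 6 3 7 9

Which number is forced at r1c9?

Row 1 already contains {1, 2, 6, 8, 9}.
Column 9 already contains {1, 2, 3, 4, 6, 7, 8, 9}.
Its 3×3 block (box 3) already contains {1, 2, 3, 6, 7, 8, 9}.
The only value from 1–9 not eliminated is 5, so r1c9 = 5.

5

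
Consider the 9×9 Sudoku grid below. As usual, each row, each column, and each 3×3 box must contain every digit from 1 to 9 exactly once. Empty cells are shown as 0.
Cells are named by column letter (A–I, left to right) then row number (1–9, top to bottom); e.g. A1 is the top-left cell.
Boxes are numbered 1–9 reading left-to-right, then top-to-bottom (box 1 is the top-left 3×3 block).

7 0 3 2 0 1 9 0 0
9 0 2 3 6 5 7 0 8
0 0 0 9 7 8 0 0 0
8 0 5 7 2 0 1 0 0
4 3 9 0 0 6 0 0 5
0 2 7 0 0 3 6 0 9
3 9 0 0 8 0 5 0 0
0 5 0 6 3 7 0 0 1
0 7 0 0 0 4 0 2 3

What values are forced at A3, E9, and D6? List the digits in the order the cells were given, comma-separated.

For A3:
  Consider where 5 can go in column A.
  A6 is out (box 4 already has a 5).
  A8 is out (row 8 already has a 5).
  A9 is out (box 7 already has a 5).
  So the only cell in column A that can hold 5 is A3.
  So A3 = 5.
For E9:
  Consider where 9 can go in row 9.
  A9 is out (column A already has a 9).
  C9 is out (column C already has a 9).
  D9 is out (column D already has a 9).
  G9 is out (column G already has a 9).
  So the only cell in row 9 that can hold 9 is E9.
  So E9 = 9.
For D6:
  Consider where 4 can go in column D.
  D5 is out (row 5 already has a 4).
  D7 is out (box 8 already has a 4).
  D9 is out (row 9 already has a 4).
  So the only cell in column D that can hold 4 is D6.
  So D6 = 4.

5,9,4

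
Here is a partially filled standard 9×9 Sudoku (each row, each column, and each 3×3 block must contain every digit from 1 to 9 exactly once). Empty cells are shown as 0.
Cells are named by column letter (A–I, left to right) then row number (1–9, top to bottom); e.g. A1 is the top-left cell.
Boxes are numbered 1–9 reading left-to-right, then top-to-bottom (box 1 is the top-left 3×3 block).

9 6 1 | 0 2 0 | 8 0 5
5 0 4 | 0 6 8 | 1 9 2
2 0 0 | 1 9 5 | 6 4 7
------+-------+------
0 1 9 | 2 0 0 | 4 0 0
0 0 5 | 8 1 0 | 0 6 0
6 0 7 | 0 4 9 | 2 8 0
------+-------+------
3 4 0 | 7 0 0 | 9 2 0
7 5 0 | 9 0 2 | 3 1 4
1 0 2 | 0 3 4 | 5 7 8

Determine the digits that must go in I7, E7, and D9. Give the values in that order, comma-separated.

For I7:
  Row 7 already contains {2, 3, 4, 7, 9}.
  Column I already contains {2, 4, 5, 7, 8}.
  Its 3×3 block (box 9) already contains {1, 2, 3, 4, 5, 7, 8, 9}.
  The only value from 1–9 not eliminated is 6, so I7 = 6.
For E7:
  Consider where 5 can go in box 8.
  F7 is out (column F already has a 5).
  E8 is out (row 8 already has a 5).
  D9 is out (row 9 already has a 5).
  So the only cell in box 8 that can hold 5 is E7.
  So E7 = 5.
For D9:
  Row 9 already contains {1, 2, 3, 4, 5, 7, 8}.
  Column D already contains {1, 2, 7, 8, 9}.
  Its 3×3 block (box 8) already contains {2, 3, 4, 7, 9}.
  The only value from 1–9 not eliminated is 6, so D9 = 6.

6,5,6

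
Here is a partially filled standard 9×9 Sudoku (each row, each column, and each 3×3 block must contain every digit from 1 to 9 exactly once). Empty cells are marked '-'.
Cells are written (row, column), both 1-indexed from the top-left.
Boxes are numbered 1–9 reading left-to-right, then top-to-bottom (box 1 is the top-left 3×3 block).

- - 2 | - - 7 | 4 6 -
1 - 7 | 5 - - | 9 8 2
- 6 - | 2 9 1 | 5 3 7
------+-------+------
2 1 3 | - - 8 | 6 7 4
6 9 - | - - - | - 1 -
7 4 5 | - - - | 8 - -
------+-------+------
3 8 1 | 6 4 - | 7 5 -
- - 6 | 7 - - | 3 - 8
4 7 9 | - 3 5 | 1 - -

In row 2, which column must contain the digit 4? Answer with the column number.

6

Consider where 4 can go in row 2.
(2,2) is out (column 2 already has a 4).
(2,5) is out (column 5 already has a 4).
So the only cell in row 2 that can hold 4 is (2,6).
That is column 6.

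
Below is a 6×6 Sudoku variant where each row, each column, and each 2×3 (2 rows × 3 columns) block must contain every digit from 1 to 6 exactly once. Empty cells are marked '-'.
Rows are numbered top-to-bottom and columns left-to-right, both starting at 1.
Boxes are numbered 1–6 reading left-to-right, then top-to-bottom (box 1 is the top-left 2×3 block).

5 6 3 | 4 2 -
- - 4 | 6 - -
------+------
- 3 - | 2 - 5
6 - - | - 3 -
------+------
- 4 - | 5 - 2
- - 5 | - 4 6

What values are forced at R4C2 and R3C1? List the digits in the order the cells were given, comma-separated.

For R4C2:
  Consider where 5 can go in row 4.
  R4C3 is out (column 3 already has a 5).
  R4C4 is out (column 4 already has a 5).
  R4C6 is out (column 6 already has a 5).
  So the only cell in row 4 that can hold 5 is R4C2.
  So R4C2 = 5.
For R3C1:
  Consider where 4 can go in column 1.
  R2C1 is out (row 2 already has a 4).
  R5C1 is out (row 5 already has a 4).
  R6C1 is out (row 6 already has a 4).
  So the only cell in column 1 that can hold 4 is R3C1.
  So R3C1 = 4.

5,4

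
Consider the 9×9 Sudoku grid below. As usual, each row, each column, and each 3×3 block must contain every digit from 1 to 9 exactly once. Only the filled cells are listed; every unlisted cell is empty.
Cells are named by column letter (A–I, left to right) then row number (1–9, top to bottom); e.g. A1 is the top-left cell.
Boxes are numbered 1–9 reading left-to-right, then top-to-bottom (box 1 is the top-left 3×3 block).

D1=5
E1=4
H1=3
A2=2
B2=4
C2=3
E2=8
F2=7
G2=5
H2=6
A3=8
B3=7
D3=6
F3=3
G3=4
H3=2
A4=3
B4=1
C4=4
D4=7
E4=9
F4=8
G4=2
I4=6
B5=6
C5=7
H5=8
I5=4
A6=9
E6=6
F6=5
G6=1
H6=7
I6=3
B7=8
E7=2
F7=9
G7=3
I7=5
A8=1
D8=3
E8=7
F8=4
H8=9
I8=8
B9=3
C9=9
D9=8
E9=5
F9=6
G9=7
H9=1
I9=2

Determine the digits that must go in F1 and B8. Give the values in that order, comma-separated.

2,5

For F1:
  Consider where 2 can go in box 2.
  D2 is out (row 2 already has a 2).
  E3 is out (row 3 already has a 2).
  So the only cell in box 2 that can hold 2 is F1.
  So F1 = 2.
For B8:
  Consider where 5 can go in column B.
  B1 is out (row 1 already has a 5).
  B6 is out (row 6 already has a 5).
  So the only cell in column B that can hold 5 is B8.
  So B8 = 5.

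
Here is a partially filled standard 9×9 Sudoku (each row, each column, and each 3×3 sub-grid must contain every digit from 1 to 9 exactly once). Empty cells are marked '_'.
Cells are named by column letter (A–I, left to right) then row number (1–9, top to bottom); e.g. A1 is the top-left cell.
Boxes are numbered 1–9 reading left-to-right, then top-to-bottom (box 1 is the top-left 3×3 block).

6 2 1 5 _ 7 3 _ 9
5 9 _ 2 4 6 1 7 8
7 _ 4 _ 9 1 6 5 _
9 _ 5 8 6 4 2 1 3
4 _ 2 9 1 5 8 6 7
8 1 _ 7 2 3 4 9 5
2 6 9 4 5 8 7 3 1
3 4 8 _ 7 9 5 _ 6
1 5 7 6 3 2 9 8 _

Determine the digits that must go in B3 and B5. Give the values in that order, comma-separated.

For B3:
  Consider where 8 can go in column B.
  B4 is out (row 4 already has a 8).
  B5 is out (row 5 already has a 8).
  So the only cell in column B that can hold 8 is B3.
  So B3 = 8.
For B5:
  Row 5 already contains {1, 2, 4, 5, 6, 7, 8, 9}.
  Column B already contains {1, 2, 4, 5, 6, 9}.
  Its 3×3 block (box 4) already contains {1, 2, 4, 5, 8, 9}.
  The only value from 1–9 not eliminated is 3, so B5 = 3.

8,3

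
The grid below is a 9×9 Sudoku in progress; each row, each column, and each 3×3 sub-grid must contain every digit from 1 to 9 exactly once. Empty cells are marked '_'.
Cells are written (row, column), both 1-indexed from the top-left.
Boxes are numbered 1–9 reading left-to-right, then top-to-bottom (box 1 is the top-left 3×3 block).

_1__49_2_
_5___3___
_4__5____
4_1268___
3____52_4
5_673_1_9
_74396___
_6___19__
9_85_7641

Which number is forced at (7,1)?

1

Cell (7,1) itself could take any of {1, 2} by direct elimination.
Consider where 1 can go in box 7.
(8,1) is out (row 8 already has a 1).
(8,3) is out (row 8 already has a 1).
(9,2) is out (row 9 already has a 1).
So the only cell in box 7 that can hold 1 is (7,1).
Therefore (7,1) = 1.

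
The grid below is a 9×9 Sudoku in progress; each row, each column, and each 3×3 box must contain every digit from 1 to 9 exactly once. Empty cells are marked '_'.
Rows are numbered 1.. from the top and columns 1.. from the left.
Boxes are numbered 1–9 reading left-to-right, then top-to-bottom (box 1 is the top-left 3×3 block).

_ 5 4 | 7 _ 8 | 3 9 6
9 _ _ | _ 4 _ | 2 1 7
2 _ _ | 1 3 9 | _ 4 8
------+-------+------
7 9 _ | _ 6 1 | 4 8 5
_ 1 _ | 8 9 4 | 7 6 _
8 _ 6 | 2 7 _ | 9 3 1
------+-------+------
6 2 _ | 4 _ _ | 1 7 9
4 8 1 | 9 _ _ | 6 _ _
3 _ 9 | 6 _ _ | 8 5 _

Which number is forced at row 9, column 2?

Row 9 already contains {3, 5, 6, 8, 9}.
Column 2 already contains {1, 2, 5, 8, 9}.
Its 3×3 block (box 7) already contains {1, 2, 3, 4, 6, 8, 9}.
The only value from 1–9 not eliminated is 7, so row 9, column 2 = 7.

7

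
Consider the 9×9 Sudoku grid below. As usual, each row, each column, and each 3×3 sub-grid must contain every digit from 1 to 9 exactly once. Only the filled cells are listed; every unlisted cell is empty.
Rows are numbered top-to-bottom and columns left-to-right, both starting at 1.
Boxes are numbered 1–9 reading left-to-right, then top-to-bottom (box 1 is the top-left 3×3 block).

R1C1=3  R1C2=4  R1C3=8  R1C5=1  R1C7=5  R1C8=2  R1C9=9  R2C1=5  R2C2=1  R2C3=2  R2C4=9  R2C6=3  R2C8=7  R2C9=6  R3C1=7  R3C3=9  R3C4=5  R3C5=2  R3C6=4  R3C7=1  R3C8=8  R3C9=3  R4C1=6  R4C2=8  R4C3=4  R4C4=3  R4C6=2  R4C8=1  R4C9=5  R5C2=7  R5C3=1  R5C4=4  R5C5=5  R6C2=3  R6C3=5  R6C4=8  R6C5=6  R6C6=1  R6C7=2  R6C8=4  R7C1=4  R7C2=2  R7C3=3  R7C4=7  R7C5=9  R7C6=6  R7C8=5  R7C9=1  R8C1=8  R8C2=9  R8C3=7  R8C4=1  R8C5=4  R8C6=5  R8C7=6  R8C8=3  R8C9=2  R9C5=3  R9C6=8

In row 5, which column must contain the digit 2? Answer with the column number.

1

Consider where 2 can go in row 5.
R5C6 is out (column 6 already has a 2).
R5C7 is out (column 7 already has a 2).
R5C8 is out (column 8 already has a 2).
R5C9 is out (column 9 already has a 2).
So the only cell in row 5 that can hold 2 is R5C1.
That is column 1.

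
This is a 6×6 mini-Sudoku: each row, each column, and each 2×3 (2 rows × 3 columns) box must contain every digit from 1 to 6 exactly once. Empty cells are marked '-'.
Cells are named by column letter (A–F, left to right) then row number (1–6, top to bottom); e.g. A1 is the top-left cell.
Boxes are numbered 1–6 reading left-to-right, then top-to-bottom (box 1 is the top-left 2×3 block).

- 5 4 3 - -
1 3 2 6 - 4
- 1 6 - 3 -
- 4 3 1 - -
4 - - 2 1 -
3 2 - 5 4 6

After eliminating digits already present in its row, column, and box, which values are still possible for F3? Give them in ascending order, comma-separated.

2,5

Row 3 already contains {1, 3, 6}.
Column F already contains {4, 6}.
Its 2×3 block (box 4) already contains {1, 3}.
Removing those from 1–6 leaves {2, 5} as the candidates for F3.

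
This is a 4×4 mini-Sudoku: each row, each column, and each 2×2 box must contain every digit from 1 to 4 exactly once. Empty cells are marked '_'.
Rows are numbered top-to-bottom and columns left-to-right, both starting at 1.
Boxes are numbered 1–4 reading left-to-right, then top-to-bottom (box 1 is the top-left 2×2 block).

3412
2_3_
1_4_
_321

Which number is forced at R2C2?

Row 2 already contains {2, 3}.
Column 2 already contains {3, 4}.
Its 2×2 block (box 1) already contains {2, 3, 4}.
The only value from 1–4 not eliminated is 1, so R2C2 = 1.

1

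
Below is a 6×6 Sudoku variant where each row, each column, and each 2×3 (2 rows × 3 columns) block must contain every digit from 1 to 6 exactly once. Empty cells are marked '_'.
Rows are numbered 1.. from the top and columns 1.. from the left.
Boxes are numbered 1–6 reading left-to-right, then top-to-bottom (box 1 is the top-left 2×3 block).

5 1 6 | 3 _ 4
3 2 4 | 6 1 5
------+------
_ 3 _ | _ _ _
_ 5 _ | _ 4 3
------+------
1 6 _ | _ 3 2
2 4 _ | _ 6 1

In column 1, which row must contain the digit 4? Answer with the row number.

Consider where 4 can go in column 1.
row 4, column 1 is out (row 4 already has a 4).
So the only cell in column 1 that can hold 4 is row 3, column 1.
That is row 3.

3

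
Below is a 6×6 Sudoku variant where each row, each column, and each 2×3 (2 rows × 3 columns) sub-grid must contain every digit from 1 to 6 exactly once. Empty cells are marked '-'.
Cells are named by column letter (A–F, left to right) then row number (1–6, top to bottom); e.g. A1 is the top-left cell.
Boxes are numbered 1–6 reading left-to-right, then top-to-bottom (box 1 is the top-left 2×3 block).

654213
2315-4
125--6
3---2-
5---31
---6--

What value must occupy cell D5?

4

Row 5 already contains {1, 3, 5}.
Column D already contains {2, 5, 6}.
Its 2×3 block (box 6) already contains {1, 3, 6}.
The only value from 1–6 not eliminated is 4, so D5 = 4.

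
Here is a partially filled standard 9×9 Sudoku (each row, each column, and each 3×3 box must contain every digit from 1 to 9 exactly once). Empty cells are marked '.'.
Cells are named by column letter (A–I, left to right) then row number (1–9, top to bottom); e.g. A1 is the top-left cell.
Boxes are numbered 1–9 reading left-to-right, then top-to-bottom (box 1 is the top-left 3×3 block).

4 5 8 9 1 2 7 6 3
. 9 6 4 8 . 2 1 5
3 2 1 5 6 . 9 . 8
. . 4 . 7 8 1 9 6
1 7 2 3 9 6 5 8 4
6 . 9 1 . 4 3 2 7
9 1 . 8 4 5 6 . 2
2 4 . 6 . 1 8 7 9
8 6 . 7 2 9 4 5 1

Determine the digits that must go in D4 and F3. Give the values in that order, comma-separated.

For D4:
  Row 4 already contains {1, 4, 6, 7, 8, 9}.
  Column D already contains {1, 3, 4, 5, 6, 7, 8, 9}.
  Its 3×3 block (box 5) already contains {1, 3, 4, 6, 7, 8, 9}.
  The only value from 1–9 not eliminated is 2, so D4 = 2.
For F3:
  Row 3 already contains {1, 2, 3, 5, 6, 8, 9}.
  Column F already contains {1, 2, 4, 5, 6, 8, 9}.
  Its 3×3 block (box 2) already contains {1, 2, 4, 5, 6, 8, 9}.
  The only value from 1–9 not eliminated is 7, so F3 = 7.

2,7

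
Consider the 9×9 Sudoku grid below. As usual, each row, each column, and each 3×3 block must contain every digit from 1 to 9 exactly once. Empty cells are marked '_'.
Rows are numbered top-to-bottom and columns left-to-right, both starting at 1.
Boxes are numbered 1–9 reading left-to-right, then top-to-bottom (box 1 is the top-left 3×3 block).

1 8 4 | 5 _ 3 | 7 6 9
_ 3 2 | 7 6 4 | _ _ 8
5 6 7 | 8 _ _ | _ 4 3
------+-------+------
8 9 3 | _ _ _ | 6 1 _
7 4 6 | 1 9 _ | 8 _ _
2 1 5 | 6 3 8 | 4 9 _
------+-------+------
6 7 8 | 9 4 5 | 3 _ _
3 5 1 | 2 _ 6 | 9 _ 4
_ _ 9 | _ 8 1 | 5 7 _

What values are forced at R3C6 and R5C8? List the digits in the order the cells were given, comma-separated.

9,3

For R3C6:
  Consider where 9 can go in row 3.
  R3C5 is out (column 5 already has a 9).
  R3C7 is out (column 7 already has a 9).
  So the only cell in row 3 that can hold 9 is R3C6.
  So R3C6 = 9.
For R5C8:
  Consider where 3 can go in box 6.
  R4C9 is out (row 4 already has a 3).
  R5C9 is out (column 9 already has a 3).
  R6C9 is out (row 6 already has a 3).
  So the only cell in box 6 that can hold 3 is R5C8.
  So R5C8 = 3.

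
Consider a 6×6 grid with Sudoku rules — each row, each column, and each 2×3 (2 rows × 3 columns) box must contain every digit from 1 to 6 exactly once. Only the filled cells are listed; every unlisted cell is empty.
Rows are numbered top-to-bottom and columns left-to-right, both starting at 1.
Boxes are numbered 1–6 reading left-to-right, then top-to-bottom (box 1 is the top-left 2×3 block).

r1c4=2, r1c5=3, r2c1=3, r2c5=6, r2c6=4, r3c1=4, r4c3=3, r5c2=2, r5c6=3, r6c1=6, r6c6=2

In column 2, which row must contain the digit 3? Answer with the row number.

Consider where 3 can go in column 2.
r1c2 is out (row 1 already has a 3).
r2c2 is out (row 2 already has a 3).
r3c2 is out (box 3 already has a 3).
r4c2 is out (row 4 already has a 3).
So the only cell in column 2 that can hold 3 is r6c2.
That is row 6.

6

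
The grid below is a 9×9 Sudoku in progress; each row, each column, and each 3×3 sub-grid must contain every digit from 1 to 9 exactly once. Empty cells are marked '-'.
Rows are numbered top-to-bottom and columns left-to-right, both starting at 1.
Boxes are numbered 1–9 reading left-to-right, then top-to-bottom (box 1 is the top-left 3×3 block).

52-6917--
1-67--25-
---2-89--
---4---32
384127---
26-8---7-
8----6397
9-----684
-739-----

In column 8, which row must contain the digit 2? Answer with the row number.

Consider where 2 can go in column 8.
R1C8 is out (row 1 already has a 2).
R3C8 is out (row 3 already has a 2).
R5C8 is out (row 5 already has a 2).
So the only cell in column 8 that can hold 2 is R9C8.
That is row 9.

9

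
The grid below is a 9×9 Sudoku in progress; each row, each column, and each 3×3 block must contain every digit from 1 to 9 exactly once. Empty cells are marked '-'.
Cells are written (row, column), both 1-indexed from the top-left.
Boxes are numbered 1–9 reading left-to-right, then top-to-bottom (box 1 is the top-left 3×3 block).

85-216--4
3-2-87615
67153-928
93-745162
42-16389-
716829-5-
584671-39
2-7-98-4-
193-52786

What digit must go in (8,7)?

Row 8 already contains {2, 4, 7, 8, 9}.
Column 7 already contains {1, 6, 7, 8, 9}.
Its 3×3 block (box 9) already contains {3, 4, 6, 7, 8, 9}.
The only value from 1–9 not eliminated is 5, so (8,7) = 5.

5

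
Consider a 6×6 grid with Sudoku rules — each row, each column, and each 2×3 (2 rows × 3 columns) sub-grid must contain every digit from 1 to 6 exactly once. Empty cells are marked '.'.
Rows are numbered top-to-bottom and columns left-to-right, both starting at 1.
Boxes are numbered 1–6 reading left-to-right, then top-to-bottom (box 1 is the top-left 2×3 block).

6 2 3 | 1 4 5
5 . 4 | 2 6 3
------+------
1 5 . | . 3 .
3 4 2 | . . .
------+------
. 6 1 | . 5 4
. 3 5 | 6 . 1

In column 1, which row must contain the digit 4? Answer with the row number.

Consider where 4 can go in column 1.
r5c1 is out (row 5 already has a 4).
So the only cell in column 1 that can hold 4 is r6c1.
That is row 6.

6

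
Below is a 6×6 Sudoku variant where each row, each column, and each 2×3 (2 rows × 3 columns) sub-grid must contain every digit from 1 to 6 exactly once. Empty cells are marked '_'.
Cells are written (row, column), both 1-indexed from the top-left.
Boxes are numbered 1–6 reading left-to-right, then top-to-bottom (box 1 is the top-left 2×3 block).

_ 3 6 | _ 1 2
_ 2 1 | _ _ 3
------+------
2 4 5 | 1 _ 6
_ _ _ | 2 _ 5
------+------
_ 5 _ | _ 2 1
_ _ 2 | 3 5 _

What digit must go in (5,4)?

Cell (5,4) itself could take any of {4, 6} by direct elimination.
Consider where 6 can go in box 6.
(6,6) is out (column 6 already has a 6).
So the only cell in box 6 that can hold 6 is (5,4).
Therefore (5,4) = 6.

6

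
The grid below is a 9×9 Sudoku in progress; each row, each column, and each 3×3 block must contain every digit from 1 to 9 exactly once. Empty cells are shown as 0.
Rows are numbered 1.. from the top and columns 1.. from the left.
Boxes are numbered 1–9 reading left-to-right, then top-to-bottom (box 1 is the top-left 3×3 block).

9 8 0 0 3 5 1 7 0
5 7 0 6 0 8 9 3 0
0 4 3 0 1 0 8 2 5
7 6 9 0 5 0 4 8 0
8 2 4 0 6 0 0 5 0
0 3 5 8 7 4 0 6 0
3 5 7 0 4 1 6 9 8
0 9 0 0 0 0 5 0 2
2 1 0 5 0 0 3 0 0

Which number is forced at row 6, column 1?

1

Row 6 already contains {3, 4, 5, 6, 7, 8}.
Column 1 already contains {2, 3, 5, 7, 8, 9}.
Its 3×3 block (box 4) already contains {2, 3, 4, 5, 6, 7, 8, 9}.
The only value from 1–9 not eliminated is 1, so row 6, column 1 = 1.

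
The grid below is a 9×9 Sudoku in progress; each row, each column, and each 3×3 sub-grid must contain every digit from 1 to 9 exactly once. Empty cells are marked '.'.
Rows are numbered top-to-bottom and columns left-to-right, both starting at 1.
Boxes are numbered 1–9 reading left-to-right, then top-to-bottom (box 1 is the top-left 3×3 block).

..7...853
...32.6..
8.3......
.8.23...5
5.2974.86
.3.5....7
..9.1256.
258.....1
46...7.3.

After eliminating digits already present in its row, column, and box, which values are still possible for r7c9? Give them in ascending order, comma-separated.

4,8

Row 7 already contains {1, 2, 5, 6, 9}.
Column 9 already contains {1, 3, 5, 6, 7}.
Its 3×3 block (box 9) already contains {1, 3, 5, 6}.
Removing those from 1–9 leaves {4, 8} as the candidates for r7c9.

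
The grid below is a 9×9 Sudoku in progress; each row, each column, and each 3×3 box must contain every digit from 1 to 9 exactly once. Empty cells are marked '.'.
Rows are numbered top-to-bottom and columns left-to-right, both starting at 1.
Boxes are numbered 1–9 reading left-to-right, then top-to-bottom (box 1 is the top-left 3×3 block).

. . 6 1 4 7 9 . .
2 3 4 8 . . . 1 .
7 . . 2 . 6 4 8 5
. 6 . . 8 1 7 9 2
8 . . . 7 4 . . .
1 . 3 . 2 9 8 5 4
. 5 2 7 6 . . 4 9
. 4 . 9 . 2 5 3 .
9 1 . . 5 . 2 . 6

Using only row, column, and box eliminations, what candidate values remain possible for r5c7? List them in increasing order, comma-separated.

Row 5 already contains {4, 7, 8}.
Column 7 already contains {2, 4, 5, 7, 8, 9}.
Its 3×3 block (box 6) already contains {2, 4, 5, 7, 8, 9}.
Removing those from 1–9 leaves {1, 3, 6} as the candidates for r5c7.

1,3,6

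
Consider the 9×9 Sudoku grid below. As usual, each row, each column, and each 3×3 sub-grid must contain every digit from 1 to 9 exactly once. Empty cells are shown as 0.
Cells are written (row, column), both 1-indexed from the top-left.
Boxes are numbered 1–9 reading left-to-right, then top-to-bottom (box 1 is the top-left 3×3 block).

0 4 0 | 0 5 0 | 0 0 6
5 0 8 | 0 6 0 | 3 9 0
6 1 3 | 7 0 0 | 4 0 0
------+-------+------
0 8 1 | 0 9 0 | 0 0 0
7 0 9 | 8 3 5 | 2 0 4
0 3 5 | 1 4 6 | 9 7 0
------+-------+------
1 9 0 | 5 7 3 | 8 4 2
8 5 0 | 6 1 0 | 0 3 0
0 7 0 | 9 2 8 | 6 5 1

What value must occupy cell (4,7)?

Row 4 already contains {1, 8, 9}.
Column 7 already contains {2, 3, 4, 6, 8, 9}.
Its 3×3 block (box 6) already contains {2, 4, 7, 9}.
The only value from 1–9 not eliminated is 5, so (4,7) = 5.

5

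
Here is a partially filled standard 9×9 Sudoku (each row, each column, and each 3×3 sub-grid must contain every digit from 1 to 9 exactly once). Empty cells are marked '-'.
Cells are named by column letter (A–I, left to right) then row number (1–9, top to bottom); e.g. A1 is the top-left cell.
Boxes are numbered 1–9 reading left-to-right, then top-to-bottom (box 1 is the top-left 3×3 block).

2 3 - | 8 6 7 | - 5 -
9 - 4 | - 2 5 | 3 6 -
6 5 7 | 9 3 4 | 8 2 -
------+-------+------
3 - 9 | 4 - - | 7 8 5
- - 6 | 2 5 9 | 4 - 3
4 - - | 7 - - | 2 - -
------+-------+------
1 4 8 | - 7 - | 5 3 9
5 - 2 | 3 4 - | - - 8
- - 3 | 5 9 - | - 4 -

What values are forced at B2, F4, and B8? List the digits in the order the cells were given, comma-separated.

8,6,9

For B2:
  Consider where 8 can go in box 1.
  C1 is out (row 1 already has a 8).
  So the only cell in box 1 that can hold 8 is B2.
  So B2 = 8.
For F4:
  Consider where 6 can go in row 4.
  B4 is out (box 4 already has a 6).
  E4 is out (column E already has a 6).
  So the only cell in row 4 that can hold 6 is F4.
  So F4 = 6.
For B8:
  Consider where 9 can go in column B.
  B2 is out (row 2 already has a 9).
  B4 is out (row 4 already has a 9).
  B5 is out (row 5 already has a 9).
  B6 is out (box 4 already has a 9).
  B9 is out (row 9 already has a 9).
  So the only cell in column B that can hold 9 is B8.
  So B8 = 9.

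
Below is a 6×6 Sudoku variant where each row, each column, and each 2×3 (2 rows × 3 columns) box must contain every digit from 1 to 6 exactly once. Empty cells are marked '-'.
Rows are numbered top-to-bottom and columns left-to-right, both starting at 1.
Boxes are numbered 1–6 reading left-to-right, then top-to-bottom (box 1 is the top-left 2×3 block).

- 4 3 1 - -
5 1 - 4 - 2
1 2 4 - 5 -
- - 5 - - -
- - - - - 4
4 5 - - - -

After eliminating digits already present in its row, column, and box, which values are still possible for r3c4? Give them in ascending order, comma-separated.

Row 3 already contains {1, 2, 4, 5}.
Column 4 already contains {1, 4}.
Its 2×3 block (box 4) already contains {5}.
Removing those from 1–6 leaves {3, 6} as the candidates for r3c4.

3,6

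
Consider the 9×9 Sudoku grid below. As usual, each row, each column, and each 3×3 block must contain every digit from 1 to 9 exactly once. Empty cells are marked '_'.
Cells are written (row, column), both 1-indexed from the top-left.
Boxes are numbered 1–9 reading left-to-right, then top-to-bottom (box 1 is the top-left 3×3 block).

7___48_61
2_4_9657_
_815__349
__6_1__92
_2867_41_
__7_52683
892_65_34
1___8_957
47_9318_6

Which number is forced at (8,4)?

Cell (8,4) itself could take any of {2, 4} by direct elimination.
Consider where 2 can go in row 8.
(8,2) is out (column 2 already has a 2).
(8,3) is out (column 3 already has a 2).
(8,6) is out (column 6 already has a 2).
So the only cell in row 8 that can hold 2 is (8,4).
Therefore (8,4) = 2.

2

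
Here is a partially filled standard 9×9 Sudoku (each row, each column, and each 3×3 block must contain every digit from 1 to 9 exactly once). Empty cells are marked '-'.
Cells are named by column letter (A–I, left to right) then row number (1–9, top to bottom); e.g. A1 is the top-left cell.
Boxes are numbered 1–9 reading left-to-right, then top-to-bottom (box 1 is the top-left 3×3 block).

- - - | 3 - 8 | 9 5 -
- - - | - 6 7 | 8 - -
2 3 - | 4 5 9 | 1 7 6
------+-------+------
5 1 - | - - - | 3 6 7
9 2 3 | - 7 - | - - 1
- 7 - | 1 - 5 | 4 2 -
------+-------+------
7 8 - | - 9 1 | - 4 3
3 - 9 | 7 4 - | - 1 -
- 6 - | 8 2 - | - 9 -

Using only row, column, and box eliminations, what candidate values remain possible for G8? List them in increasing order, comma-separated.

Row 8 already contains {1, 3, 4, 7, 9}.
Column G already contains {1, 3, 4, 8, 9}.
Its 3×3 block (box 9) already contains {1, 3, 4, 9}.
Removing those from 1–9 leaves {2, 5, 6} as the candidates for G8.

2,5,6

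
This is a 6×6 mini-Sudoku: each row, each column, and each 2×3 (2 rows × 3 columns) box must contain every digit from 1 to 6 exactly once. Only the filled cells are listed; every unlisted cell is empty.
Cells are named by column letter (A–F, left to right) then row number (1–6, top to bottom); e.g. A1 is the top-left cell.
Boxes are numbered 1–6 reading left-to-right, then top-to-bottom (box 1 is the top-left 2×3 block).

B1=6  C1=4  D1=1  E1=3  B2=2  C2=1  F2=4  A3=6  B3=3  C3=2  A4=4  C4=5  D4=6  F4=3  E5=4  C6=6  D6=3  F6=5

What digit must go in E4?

Cell E4 itself could take any of {1, 2} by direct elimination.
Consider where 2 can go in box 4.
D3 is out (row 3 already has a 2).
E3 is out (row 3 already has a 2).
F3 is out (row 3 already has a 2).
So the only cell in box 4 that can hold 2 is E4.
Therefore E4 = 2.

2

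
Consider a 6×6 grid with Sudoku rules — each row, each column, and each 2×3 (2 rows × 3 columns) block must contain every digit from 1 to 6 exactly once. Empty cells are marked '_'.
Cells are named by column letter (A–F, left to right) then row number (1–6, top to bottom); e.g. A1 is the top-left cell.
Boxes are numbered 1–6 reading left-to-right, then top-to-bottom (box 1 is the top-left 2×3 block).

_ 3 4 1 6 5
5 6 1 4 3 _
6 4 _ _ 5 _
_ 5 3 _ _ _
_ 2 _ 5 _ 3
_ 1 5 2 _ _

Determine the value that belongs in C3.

2

Row 3 already contains {4, 5, 6}.
Column C already contains {1, 3, 4, 5}.
Its 2×3 block (box 3) already contains {3, 4, 5, 6}.
The only value from 1–6 not eliminated is 2, so C3 = 2.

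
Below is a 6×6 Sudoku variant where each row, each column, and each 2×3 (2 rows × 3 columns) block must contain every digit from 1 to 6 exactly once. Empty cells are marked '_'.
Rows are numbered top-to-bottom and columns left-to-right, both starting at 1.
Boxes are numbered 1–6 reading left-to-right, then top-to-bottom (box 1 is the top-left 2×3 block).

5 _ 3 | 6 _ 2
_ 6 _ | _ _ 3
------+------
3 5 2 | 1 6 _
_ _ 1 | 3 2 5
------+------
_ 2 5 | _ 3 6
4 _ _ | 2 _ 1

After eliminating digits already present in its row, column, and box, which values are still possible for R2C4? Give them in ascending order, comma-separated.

Row 2 already contains {3, 6}.
Column 4 already contains {1, 2, 3, 6}.
Its 2×3 block (box 2) already contains {2, 3, 6}.
Removing those from 1–6 leaves {4, 5} as the candidates for R2C4.

4,5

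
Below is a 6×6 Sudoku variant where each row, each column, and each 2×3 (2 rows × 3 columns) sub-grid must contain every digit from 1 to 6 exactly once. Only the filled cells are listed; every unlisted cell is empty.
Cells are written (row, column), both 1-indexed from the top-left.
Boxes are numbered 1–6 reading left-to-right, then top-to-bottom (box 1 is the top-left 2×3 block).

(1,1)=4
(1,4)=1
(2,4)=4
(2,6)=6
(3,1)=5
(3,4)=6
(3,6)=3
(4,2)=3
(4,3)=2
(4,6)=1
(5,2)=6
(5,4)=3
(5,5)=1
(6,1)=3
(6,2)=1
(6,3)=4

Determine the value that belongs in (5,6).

Cell (5,6) itself could take any of {2, 4, 5} by direct elimination.
Consider where 4 can go in column 6.
(1,6) is out (row 1 already has a 4).
(6,6) is out (row 6 already has a 4).
So the only cell in column 6 that can hold 4 is (5,6).
Therefore (5,6) = 4.

4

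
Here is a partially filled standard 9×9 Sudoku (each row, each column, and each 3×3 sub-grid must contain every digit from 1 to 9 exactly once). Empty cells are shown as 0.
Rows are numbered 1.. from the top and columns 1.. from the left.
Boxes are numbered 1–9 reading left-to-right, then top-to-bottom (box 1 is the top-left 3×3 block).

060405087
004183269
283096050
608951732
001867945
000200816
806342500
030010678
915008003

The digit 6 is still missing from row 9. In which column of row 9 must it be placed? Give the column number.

Consider where 6 can go in row 9.
row 9, column 5 is out (column 5 already has a 6).
row 9, column 7 is out (column 7 already has a 6).
row 9, column 8 is out (column 8 already has a 6).
So the only cell in row 9 that can hold 6 is row 9, column 4.
That is column 4.

4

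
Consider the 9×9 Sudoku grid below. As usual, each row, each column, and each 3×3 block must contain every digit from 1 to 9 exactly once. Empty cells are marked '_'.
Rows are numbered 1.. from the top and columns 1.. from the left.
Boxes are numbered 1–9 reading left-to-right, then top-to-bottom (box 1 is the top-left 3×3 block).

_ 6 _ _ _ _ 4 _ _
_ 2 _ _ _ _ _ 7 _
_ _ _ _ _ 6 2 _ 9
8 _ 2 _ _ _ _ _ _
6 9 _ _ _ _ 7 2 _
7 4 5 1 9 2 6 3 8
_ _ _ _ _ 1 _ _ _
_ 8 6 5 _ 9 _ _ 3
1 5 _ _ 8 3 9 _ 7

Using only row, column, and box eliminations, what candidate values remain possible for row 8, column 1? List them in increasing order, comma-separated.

Row 8 already contains {3, 5, 6, 8, 9}.
Column 1 already contains {1, 6, 7, 8}.
Its 3×3 block (box 7) already contains {1, 5, 6, 8}.
Removing those from 1–9 leaves {2, 4} as the candidates for row 8, column 1.

2,4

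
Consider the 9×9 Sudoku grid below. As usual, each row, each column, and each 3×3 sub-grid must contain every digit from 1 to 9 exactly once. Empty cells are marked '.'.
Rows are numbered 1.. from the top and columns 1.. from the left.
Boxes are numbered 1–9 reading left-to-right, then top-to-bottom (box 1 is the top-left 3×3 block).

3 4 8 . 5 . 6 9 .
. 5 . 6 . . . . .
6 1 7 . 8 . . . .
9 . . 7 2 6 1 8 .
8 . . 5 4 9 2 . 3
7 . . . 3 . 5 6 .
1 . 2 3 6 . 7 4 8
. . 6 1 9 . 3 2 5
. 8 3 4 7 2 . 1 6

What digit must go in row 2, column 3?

Row 2 already contains {5, 6}.
Column 3 already contains {2, 3, 6, 7, 8}.
Its 3×3 block (box 1) already contains {1, 3, 4, 5, 6, 7, 8}.
The only value from 1–9 not eliminated is 9, so row 2, column 3 = 9.

9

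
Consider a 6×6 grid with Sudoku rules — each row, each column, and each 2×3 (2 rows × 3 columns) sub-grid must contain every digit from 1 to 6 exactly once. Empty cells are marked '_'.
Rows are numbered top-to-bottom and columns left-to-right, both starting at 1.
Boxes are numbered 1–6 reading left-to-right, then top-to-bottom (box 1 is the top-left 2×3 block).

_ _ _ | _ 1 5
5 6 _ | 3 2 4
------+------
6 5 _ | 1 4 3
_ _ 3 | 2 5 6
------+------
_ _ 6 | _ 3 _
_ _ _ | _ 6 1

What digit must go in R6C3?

Cell R6C3 itself could take any of {2, 4, 5} by direct elimination.
Consider where 5 can go in box 5.
R5C1 is out (column 1 already has a 5).
R5C2 is out (column 2 already has a 5).
R6C1 is out (column 1 already has a 5).
R6C2 is out (column 2 already has a 5).
So the only cell in box 5 that can hold 5 is R6C3.
Therefore R6C3 = 5.

5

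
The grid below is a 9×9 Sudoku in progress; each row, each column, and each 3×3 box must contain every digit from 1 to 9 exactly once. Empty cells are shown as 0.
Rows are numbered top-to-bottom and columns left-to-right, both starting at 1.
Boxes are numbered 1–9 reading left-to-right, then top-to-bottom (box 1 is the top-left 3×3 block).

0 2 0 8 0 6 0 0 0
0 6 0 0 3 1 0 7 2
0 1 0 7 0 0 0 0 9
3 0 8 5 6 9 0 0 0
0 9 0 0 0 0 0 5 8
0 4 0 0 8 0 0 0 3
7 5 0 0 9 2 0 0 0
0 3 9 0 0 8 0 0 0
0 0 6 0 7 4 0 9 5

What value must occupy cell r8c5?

5

Cell r8c5 itself could take any of {1, 5} by direct elimination.
Consider where 5 can go in row 8.
r8c1 is out (box 7 already has a 5).
r8c4 is out (column 4 already has a 5).
r8c7 is out (box 9 already has a 5).
r8c8 is out (column 8 already has a 5).
r8c9 is out (column 9 already has a 5).
So the only cell in row 8 that can hold 5 is r8c5.
Therefore r8c5 = 5.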